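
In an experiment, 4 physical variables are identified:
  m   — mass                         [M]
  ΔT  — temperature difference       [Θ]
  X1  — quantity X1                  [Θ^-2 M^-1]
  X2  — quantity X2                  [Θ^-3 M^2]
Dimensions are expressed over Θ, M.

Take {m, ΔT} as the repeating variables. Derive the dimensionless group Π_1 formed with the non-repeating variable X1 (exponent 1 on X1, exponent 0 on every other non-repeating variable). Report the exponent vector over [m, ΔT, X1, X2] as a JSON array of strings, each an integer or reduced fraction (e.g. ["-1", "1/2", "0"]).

["1", "2", "1", "0"]

Write exponents as rows Θ,M / cols m,ΔT,X1,X2:
  Θ: [ 0  1 -2 -3]
  M: [ 1  0 -1  2]
Row reduction gives pivot columns m,ΔT; rank = 2
Pivot set = {m,ΔT}, free = {X1,X2}
RREF:
  r0: [   1    0   -1    2]
  r1: [   0    1   -2   -3]
Fix exponent of X1 at 1, X2 at 0; solve each RREF row for its pivot's exponent:
  r0: exp(m) + (-1)·1 = 0 ⇒ exp(m) = 1
  r1: exp(ΔT) + (-2)·1 = 0 ⇒ exp(ΔT) = 2
Π_1 = m · ΔT^2 · X1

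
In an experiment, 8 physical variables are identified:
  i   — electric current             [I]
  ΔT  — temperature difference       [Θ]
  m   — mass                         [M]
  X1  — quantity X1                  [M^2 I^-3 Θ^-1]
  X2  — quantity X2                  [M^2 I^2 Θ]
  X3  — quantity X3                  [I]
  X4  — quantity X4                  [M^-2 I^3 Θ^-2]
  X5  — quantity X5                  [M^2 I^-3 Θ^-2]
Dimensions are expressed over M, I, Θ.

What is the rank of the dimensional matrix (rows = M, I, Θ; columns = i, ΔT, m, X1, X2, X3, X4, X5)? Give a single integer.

Write exponents as rows M,I,Θ / cols i,ΔT,m,X1,X2,X3,X4,X5:
  M: [ 0  0  1  2  2  0 -2  2]
  I: [ 1  0  0 -3  2  1  3 -3]
  Θ: [ 0  1  0 -1  1  0 -2 -2]
Echelon form has 3 nonzero rows (pivots: i,ΔT,m)

3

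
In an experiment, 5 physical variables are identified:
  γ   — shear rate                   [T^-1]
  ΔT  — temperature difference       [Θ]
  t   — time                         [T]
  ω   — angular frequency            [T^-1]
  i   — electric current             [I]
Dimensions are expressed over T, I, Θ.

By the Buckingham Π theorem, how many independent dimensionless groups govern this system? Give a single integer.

2

Write exponents as rows T,I,Θ / cols γ,ΔT,t,ω,i:
  T: [-1  0  1 -1  0]
  I: [ 0  0  0  0  1]
  Θ: [ 0  1  0  0  0]
RREF → pivots at {γ,ΔT,i} ⇒ r = 3
Π count = n − r = 5 − 3 = 2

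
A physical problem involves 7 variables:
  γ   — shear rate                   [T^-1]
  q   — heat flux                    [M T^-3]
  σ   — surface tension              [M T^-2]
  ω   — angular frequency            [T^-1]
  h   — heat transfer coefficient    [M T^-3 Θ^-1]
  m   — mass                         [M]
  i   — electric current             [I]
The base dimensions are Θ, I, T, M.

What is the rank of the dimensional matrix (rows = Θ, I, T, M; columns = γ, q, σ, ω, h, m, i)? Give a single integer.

4

Write exponents as rows Θ,I,T,M / cols γ,q,σ,ω,h,m,i:
  Θ: [ 0  0  0  0 -1  0  0]
  I: [ 0  0  0  0  0  0  1]
  T: [-1 -3 -2 -1 -3  0  0]
  M: [ 0  1  1  0  1  1  0]
Echelon form has 4 nonzero rows (pivots: γ,q,h,i)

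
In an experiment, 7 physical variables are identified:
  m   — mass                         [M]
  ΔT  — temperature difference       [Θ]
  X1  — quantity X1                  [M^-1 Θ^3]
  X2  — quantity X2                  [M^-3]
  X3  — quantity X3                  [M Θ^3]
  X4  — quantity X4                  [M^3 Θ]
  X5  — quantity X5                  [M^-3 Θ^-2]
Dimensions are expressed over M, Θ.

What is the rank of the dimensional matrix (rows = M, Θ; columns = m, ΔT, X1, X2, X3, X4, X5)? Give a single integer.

2

Dimensional matrix (M×Θ by m×ΔT×X1×X2×X3×X4×X5):
  M: [ 1  0 -1 -3  1  3 -3]
  Θ: [ 0  1  3  0  3  1 -2]
Echelon form has 2 nonzero rows (pivots: m,ΔT)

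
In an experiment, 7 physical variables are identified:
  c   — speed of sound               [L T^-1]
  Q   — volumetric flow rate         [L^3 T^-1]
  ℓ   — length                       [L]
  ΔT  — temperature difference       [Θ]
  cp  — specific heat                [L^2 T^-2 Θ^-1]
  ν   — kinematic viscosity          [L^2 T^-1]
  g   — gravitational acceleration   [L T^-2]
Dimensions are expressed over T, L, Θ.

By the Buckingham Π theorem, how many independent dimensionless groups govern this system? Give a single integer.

4

Write exponents as rows T,L,Θ / cols c,Q,ℓ,ΔT,cp,ν,g:
  T: [-1 -1  0  0 -2 -1 -2]
  L: [ 1  3  1  0  2  2  1]
  Θ: [ 0  0  0  1 -1  0  0]
Echelon form has 3 nonzero rows (pivots: c,Q,ΔT)
7 vars − rank 3 = 4 Π groups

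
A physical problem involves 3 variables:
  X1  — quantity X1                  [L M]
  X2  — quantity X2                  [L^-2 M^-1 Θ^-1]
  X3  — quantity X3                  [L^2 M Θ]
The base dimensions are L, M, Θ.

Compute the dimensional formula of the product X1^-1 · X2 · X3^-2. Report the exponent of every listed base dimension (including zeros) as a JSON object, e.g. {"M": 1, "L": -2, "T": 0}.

{"L": -7, "M": -4, "Θ": -3}

Dimensional matrix (L×M×Θ by X1×X2×X3):
  L: [ 1 -2  2]
  M: [ 1 -1  1]
  Θ: [ 0 -1  1]
  [L]: (-1)·1+(1)·-2+(-2)·2 = -7
  [M]: (-1)·1+(1)·-1+(-2)·1 = -4
  [Θ]: (-1)·0+(1)·-1+(-2)·1 = -3
⇒ L^-7 M^-4 Θ^-3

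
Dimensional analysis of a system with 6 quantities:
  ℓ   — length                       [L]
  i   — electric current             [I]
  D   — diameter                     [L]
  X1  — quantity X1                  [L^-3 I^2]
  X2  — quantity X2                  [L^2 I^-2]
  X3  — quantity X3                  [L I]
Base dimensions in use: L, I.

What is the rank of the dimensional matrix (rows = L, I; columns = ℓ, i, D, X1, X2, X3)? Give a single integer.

Write exponents as rows L,I / cols ℓ,i,D,X1,X2,X3:
  L: [ 1  0  1 -3  2  1]
  I: [ 0  1  0  2 -2  1]
Row reduction gives pivot columns ℓ,i; rank = 2

2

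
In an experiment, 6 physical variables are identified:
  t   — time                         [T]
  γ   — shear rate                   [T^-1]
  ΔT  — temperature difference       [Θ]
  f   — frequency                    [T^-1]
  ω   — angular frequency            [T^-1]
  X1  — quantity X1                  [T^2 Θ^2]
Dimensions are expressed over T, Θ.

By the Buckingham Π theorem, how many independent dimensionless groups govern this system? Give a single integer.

4

Exponent matrix [T,Θ] × [t,γ,ΔT,f,ω,X1]:
  T: [ 1 -1  0 -1 -1  2]
  Θ: [ 0  0  1  0  0  2]
Row reduction gives pivot columns t,ΔT; rank = 2
n=6, r=2 ⇒ 4 dimensionless groups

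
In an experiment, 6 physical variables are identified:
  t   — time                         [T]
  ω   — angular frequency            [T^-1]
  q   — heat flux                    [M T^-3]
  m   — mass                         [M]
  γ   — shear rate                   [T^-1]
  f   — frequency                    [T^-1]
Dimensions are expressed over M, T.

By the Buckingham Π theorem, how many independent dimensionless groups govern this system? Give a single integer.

4

Write exponents as rows M,T / cols t,ω,q,m,γ,f:
  M: [ 0  0  1  1  0  0]
  T: [ 1 -1 -3  0 -1 -1]
RREF → pivots at {t,q} ⇒ r = 2
Π count = n − r = 6 − 2 = 4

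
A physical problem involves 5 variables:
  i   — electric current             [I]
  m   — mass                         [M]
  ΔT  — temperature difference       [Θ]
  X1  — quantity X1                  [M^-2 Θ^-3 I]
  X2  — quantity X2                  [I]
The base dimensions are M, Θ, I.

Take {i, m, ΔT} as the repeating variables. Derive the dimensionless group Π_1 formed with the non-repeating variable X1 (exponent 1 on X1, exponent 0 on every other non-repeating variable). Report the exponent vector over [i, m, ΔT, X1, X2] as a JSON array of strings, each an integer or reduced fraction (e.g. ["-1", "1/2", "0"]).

Dimensional matrix (M×Θ×I by i×m×ΔT×X1×X2):
  M: [ 0  1  0 -2  0]
  Θ: [ 0  0  1 -3  0]
  I: [ 1  0  0  1  1]
Row reduction gives pivot columns i,m,ΔT; rank = 3
Pivot set = {i,m,ΔT}, free = {X1,X2}
RREF:
  r0: [   1    0    0    1    1]
  r1: [   0    1    0   -2    0]
  r2: [   0    0    1   -3    0]
Fix exponent of X1 at 1, X2 at 0; solve each RREF row for its pivot's exponent:
  r0: exp(i) + (1)·1 = 0 ⇒ exp(i) = -1
  r1: exp(m) + (-2)·1 = 0 ⇒ exp(m) = 2
  r2: exp(ΔT) + (-3)·1 = 0 ⇒ exp(ΔT) = 3
Π_1 = i^-1 · m^2 · ΔT^3 · X1

["-1", "2", "3", "1", "0"]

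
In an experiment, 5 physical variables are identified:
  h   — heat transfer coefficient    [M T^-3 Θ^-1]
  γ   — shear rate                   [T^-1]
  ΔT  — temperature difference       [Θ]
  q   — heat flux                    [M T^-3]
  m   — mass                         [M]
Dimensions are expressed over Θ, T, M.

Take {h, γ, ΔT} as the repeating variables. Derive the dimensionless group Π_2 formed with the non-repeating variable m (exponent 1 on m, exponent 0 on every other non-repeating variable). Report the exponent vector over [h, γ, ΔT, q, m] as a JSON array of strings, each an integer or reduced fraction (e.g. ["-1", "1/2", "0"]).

["-1", "3", "-1", "0", "1"]

Exponent matrix [Θ,T,M] × [h,γ,ΔT,q,m]:
  Θ: [-1  0  1  0  0]
  T: [-3 -1  0 -3  0]
  M: [ 1  0  0  1  1]
RREF → pivots at {h,γ,ΔT} ⇒ r = 3
Pivot set = {h,γ,ΔT}, free = {q,m}
RREF:
  r0: [   1    0    0    1    1]
  r1: [   0    1    0    0   -3]
  r2: [   0    0    1    1    1]
Fix exponent of m at 1, q at 0; solve each RREF row for its pivot's exponent:
  r0: exp(h) + (1)·1 = 0 ⇒ exp(h) = -1
  r1: exp(γ) + (-3)·1 = 0 ⇒ exp(γ) = 3
  r2: exp(ΔT) + (1)·1 = 0 ⇒ exp(ΔT) = -1
Π_2 = h^-1 · γ^3 · ΔT^-1 · m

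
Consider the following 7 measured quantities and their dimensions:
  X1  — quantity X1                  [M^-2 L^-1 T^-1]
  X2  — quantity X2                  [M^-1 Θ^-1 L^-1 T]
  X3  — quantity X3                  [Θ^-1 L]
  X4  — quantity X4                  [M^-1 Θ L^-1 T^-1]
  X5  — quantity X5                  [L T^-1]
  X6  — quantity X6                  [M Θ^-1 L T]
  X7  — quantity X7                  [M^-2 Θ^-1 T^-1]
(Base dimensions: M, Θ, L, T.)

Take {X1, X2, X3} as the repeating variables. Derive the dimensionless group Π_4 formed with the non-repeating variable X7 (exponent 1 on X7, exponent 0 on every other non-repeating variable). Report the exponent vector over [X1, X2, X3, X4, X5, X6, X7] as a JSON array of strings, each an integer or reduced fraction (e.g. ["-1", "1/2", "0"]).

Exponent matrix [M,Θ,L,T] × [X1,X2,X3,X4,X5,X6,X7]:
  M: [-2 -1  0 -1  0  1 -2]
  Θ: [ 0 -1 -1  1  0 -1 -1]
  L: [-1 -1  1 -1  1  1  0]
  T: [-1  1  0 -1 -1  1 -1]
Echelon form has 3 nonzero rows (pivots: X1,X2,X3)
Repeat: X1,X2,X3; free: X4,X5,X6,X7
RREF:
  r0: [   1    0    0  2/3  1/3 -2/3    1]
  r1: [   0    1    0 -1/3 -2/3  1/3    0]
  r2: [   0    0    1 -2/3  2/3  2/3    1]
  r3: [   0    0    0    0    0    0    0]
Fix exponent of X7 at 1, X4 at 0, X5 at 0, X6 at 0; solve each RREF row for its pivot's exponent:
  r0: exp(X1) + (1)·1 = 0 ⇒ exp(X1) = -1
  r1: exp(X2) + (0)·1 = 0 ⇒ exp(X2) = 0
  r2: exp(X3) + (1)·1 = 0 ⇒ exp(X3) = -1
Π_4 = X1^-1 · X3^-1 · X7

["-1", "0", "-1", "0", "0", "0", "1"]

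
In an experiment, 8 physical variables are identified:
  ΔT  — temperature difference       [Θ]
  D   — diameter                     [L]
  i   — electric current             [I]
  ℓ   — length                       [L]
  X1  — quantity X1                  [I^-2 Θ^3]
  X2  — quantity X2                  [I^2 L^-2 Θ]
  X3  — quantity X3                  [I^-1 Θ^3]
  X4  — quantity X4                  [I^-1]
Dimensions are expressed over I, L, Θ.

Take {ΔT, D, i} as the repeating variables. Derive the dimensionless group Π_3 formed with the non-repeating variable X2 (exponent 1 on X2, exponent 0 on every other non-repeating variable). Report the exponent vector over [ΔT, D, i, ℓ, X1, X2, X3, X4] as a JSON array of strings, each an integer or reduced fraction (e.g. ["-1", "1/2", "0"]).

Exponent matrix [I,L,Θ] × [ΔT,D,i,ℓ,X1,X2,X3,X4]:
  I: [ 0  0  1  0 -2  2 -1 -1]
  L: [ 0  1  0  1  0 -2  0  0]
  Θ: [ 1  0  0  0  3  1  3  0]
Row reduction gives pivot columns ΔT,D,i; rank = 3
Pivot set = {ΔT,D,i}, free = {ℓ,X1,X2,X3,X4}
RREF:
  r0: [   1    0    0    0    3    1    3    0]
  r1: [   0    1    0    1    0   -2    0    0]
  r2: [   0    0    1    0   -2    2   -1   -1]
Fix exponent of X2 at 1, ℓ at 0, X1 at 0, X3 at 0, X4 at 0; solve each RREF row for its pivot's exponent:
  r0: exp(ΔT) + (1)·1 = 0 ⇒ exp(ΔT) = -1
  r1: exp(D) + (-2)·1 = 0 ⇒ exp(D) = 2
  r2: exp(i) + (2)·1 = 0 ⇒ exp(i) = -2
Π_3 = ΔT^-1 · D^2 · i^-2 · X2

["-1", "2", "-2", "0", "0", "1", "0", "0"]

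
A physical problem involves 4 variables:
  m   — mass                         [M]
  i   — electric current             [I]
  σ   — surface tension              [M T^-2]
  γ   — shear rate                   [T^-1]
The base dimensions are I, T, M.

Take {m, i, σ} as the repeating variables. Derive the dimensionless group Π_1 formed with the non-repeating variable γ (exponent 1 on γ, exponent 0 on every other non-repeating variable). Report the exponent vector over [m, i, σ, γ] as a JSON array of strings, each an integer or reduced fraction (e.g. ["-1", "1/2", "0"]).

Exponent matrix [I,T,M] × [m,i,σ,γ]:
  I: [ 0  1  0  0]
  T: [ 0  0 -2 -1]
  M: [ 1  0  1  0]
Row reduction gives pivot columns m,i,σ; rank = 3
Pivot set = {m,i,σ}, free = {γ}
RREF:
  r0: [   1    0    0 -1/2]
  r1: [   0    1    0    0]
  r2: [   0    0    1  1/2]
Fix exponent of γ at 1; solve each RREF row for its pivot's exponent:
  r0: exp(m) + (-1/2)·1 = 0 ⇒ exp(m) = 1/2
  r1: exp(i) + (0)·1 = 0 ⇒ exp(i) = 0
  r2: exp(σ) + (1/2)·1 = 0 ⇒ exp(σ) = -1/2
Π_1 = m^(1/2) · σ^(-1/2) · γ

["1/2", "0", "-1/2", "1"]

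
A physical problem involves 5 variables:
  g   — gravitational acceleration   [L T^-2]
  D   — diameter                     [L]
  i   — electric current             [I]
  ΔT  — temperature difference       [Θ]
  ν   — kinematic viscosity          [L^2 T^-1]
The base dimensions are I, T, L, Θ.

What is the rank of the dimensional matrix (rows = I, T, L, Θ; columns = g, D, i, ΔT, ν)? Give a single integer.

4

Dimensional matrix (I×T×L×Θ by g×D×i×ΔT×ν):
  I: [ 0  0  1  0  0]
  T: [-2  0  0  0 -1]
  L: [ 1  1  0  0  2]
  Θ: [ 0  0  0  1  0]
RREF → pivots at {g,D,i,ΔT} ⇒ r = 4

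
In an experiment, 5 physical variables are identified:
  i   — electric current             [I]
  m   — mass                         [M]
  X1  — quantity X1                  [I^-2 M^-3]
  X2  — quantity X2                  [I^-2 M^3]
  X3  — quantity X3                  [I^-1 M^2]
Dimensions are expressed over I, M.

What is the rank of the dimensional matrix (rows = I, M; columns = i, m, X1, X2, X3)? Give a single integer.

2

Write exponents as rows I,M / cols i,m,X1,X2,X3:
  I: [ 1  0 -2 -2 -1]
  M: [ 0  1 -3  3  2]
Echelon form has 2 nonzero rows (pivots: i,m)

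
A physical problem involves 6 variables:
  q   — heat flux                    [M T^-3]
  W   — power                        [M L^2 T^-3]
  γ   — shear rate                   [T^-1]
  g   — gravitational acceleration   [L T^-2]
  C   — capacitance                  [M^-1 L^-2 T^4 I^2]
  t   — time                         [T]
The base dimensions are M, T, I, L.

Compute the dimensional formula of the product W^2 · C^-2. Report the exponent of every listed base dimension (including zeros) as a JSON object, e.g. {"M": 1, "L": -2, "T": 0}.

{"M": 4, "T": -14, "I": -4, "L": 8}

Exponent matrix [M,T,I,L] × [q,W,γ,g,C,t]:
  M: [ 1  1  0  0 -1  0]
  T: [-3 -3 -1 -2  4  1]
  I: [ 0  0  0  0  2  0]
  L: [ 0  2  0  1 -2  0]
  [M]: (2)·1+(-2)·-1 = 4
  [T]: (2)·-3+(-2)·4 = -14
  [I]: (2)·0+(-2)·2 = -4
  [L]: (2)·2+(-2)·-2 = 8
⇒ M^4 T^-14 I^-4 L^8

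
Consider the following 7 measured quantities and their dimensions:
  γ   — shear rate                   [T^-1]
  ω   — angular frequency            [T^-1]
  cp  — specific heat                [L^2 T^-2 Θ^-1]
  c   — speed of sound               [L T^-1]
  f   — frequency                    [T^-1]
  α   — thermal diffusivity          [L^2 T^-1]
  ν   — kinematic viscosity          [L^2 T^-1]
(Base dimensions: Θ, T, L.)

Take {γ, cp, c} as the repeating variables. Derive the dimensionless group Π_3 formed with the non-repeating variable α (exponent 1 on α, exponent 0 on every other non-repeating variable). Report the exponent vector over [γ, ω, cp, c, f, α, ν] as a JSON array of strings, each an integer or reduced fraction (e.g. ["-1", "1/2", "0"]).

Write exponents as rows Θ,T,L / cols γ,ω,cp,c,f,α,ν:
  Θ: [ 0  0 -1  0  0  0  0]
  T: [-1 -1 -2 -1 -1 -1 -1]
  L: [ 0  0  2  1  0  2  2]
RREF → pivots at {γ,cp,c} ⇒ r = 3
Pivot set = {γ,cp,c}, free = {ω,f,α,ν}
RREF:
  r0: [   1    1    0    0    1   -1   -1]
  r1: [   0    0    1    0    0    0    0]
  r2: [   0    0    0    1    0    2    2]
Fix exponent of α at 1, ω at 0, f at 0, ν at 0; solve each RREF row for its pivot's exponent:
  r0: exp(γ) + (-1)·1 = 0 ⇒ exp(γ) = 1
  r1: exp(cp) + (0)·1 = 0 ⇒ exp(cp) = 0
  r2: exp(c) + (2)·1 = 0 ⇒ exp(c) = -2
Π_3 = γ · c^-2 · α

["1", "0", "0", "-2", "0", "1", "0"]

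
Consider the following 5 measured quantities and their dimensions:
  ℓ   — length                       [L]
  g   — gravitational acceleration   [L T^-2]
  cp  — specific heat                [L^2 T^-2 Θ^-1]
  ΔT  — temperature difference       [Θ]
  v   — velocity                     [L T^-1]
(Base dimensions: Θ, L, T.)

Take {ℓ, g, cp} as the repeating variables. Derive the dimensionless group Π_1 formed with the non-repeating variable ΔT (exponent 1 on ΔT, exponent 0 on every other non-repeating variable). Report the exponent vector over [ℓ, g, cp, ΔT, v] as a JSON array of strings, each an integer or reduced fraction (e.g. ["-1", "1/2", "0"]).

["-1", "-1", "1", "1", "0"]

Exponent matrix [Θ,L,T] × [ℓ,g,cp,ΔT,v]:
  Θ: [ 0  0 -1  1  0]
  L: [ 1  1  2  0  1]
  T: [ 0 -2 -2  0 -1]
RREF → pivots at {ℓ,g,cp} ⇒ r = 3
Repeat: ℓ,g,cp; free: ΔT,v
RREF:
  r0: [   1    0    0    1  1/2]
  r1: [   0    1    0    1  1/2]
  r2: [   0    0    1   -1    0]
Fix exponent of ΔT at 1, v at 0; solve each RREF row for its pivot's exponent:
  r0: exp(ℓ) + (1)·1 = 0 ⇒ exp(ℓ) = -1
  r1: exp(g) + (1)·1 = 0 ⇒ exp(g) = -1
  r2: exp(cp) + (-1)·1 = 0 ⇒ exp(cp) = 1
Π_1 = ℓ^-1 · g^-1 · cp · ΔT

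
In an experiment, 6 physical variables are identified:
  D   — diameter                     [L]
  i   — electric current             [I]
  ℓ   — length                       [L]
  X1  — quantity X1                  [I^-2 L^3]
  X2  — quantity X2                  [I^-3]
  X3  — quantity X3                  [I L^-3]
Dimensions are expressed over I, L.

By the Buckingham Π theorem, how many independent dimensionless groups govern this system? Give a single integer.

Write exponents as rows I,L / cols D,i,ℓ,X1,X2,X3:
  I: [ 0  1  0 -2 -3  1]
  L: [ 1  0  1  3  0 -3]
Row reduction gives pivot columns D,i; rank = 2
n=6, r=2 ⇒ 4 dimensionless groups

4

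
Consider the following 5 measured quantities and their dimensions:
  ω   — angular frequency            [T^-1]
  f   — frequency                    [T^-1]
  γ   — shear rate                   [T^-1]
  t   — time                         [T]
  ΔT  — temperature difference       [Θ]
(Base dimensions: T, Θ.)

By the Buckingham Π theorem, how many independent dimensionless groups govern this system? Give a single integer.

Write exponents as rows T,Θ / cols ω,f,γ,t,ΔT:
  T: [-1 -1 -1  1  0]
  Θ: [ 0  0  0  0  1]
Echelon form has 2 nonzero rows (pivots: ω,ΔT)
Π count = n − r = 5 − 2 = 3

3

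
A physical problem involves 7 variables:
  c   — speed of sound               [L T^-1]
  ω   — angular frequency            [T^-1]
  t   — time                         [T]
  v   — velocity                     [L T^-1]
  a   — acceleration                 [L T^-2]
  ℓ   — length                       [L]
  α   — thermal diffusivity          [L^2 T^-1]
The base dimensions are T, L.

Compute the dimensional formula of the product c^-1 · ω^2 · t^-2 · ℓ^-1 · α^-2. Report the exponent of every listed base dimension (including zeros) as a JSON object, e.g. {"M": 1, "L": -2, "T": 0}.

Write exponents as rows T,L / cols c,ω,t,v,a,ℓ,α:
  T: [-1 -1  1 -1 -2  0 -1]
  L: [ 1  0  0  1  1  1  2]
  [T]: (-1)·-1+(2)·-1+(-2)·1+(-1)·0+(-2)·-1 = -1
  [L]: (-1)·1+(2)·0+(-2)·0+(-1)·1+(-2)·2 = -6
⇒ T^-1 L^-6

{"T": -1, "L": -6}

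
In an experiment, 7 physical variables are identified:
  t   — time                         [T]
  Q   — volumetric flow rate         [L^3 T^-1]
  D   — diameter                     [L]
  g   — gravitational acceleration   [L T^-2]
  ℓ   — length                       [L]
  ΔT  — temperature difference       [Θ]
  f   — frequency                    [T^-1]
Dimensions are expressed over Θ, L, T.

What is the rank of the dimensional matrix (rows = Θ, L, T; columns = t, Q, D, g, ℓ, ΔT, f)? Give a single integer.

3

Exponent matrix [Θ,L,T] × [t,Q,D,g,ℓ,ΔT,f]:
  Θ: [ 0  0  0  0  0  1  0]
  L: [ 0  3  1  1  1  0  0]
  T: [ 1 -1  0 -2  0  0 -1]
Row reduction gives pivot columns t,Q,ΔT; rank = 3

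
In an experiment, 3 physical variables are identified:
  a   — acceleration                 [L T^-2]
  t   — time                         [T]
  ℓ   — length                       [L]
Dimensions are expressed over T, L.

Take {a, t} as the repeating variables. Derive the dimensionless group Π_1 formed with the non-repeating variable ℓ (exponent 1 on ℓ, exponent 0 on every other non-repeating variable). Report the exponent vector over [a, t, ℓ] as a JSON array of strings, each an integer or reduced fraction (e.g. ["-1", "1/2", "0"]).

Dimensional matrix (T×L by a×t×ℓ):
  T: [-2  1  0]
  L: [ 1  0  1]
Row reduction gives pivot columns a,t; rank = 2
Repeat: a,t; free: ℓ
RREF:
  r0: [   1    0    1]
  r1: [   0    1    2]
Fix exponent of ℓ at 1; solve each RREF row for its pivot's exponent:
  r0: exp(a) + (1)·1 = 0 ⇒ exp(a) = -1
  r1: exp(t) + (2)·1 = 0 ⇒ exp(t) = -2
Π_1 = a^-1 · t^-2 · ℓ

["-1", "-2", "1"]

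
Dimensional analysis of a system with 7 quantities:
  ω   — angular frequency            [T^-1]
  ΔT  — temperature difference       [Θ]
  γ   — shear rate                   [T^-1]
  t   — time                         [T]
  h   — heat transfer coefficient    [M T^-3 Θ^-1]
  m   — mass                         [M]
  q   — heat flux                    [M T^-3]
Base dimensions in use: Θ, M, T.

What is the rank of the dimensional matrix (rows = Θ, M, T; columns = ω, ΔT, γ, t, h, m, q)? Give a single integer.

3

Dimensional matrix (Θ×M×T by ω×ΔT×γ×t×h×m×q):
  Θ: [ 0  1  0  0 -1  0  0]
  M: [ 0  0  0  0  1  1  1]
  T: [-1  0 -1  1 -3  0 -3]
Echelon form has 3 nonzero rows (pivots: ω,ΔT,h)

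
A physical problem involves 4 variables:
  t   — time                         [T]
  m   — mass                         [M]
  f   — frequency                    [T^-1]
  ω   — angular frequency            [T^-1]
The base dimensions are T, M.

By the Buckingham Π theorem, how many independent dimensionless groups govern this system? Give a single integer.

2

Dimensional matrix (T×M by t×m×f×ω):
  T: [ 1  0 -1 -1]
  M: [ 0  1  0  0]
Row reduction gives pivot columns t,m; rank = 2
Π count = n − r = 4 − 2 = 2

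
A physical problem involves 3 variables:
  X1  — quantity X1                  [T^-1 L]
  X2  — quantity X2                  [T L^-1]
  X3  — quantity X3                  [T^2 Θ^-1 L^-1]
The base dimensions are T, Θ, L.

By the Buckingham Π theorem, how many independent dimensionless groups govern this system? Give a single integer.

1

Write exponents as rows T,Θ,L / cols X1,X2,X3:
  T: [-1  1  2]
  Θ: [ 0  0 -1]
  L: [ 1 -1 -1]
Row reduction gives pivot columns X1,X3; rank = 2
3 vars − rank 2 = 1 Π group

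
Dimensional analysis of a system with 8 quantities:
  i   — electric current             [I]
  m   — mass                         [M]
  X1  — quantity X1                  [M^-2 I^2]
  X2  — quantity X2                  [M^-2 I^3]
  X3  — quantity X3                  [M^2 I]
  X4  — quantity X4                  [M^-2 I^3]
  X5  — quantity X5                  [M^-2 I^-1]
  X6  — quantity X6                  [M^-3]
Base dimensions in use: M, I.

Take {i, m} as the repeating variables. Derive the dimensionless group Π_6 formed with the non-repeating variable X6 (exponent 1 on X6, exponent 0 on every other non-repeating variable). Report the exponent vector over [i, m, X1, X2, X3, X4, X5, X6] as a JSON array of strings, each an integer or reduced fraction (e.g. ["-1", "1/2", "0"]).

Write exponents as rows M,I / cols i,m,X1,X2,X3,X4,X5,X6:
  M: [ 0  1 -2 -2  2 -2 -2 -3]
  I: [ 1  0  2  3  1  3 -1  0]
Echelon form has 2 nonzero rows (pivots: i,m)
Repeat: i,m; free: X1,X2,X3,X4,X5,X6
RREF:
  r0: [   1    0    2    3    1    3   -1    0]
  r1: [   0    1   -2   -2    2   -2   -2   -3]
Fix exponent of X6 at 1, X1 at 0, X2 at 0, X3 at 0, X4 at 0, X5 at 0; solve each RREF row for its pivot's exponent:
  r0: exp(i) + (0)·1 = 0 ⇒ exp(i) = 0
  r1: exp(m) + (-3)·1 = 0 ⇒ exp(m) = 3
Π_6 = m^3 · X6

["0", "3", "0", "0", "0", "0", "0", "1"]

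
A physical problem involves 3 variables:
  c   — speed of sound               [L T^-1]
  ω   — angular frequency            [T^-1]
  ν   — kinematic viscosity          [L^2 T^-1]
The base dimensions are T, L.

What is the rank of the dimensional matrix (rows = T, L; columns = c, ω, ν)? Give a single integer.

2

Write exponents as rows T,L / cols c,ω,ν:
  T: [-1 -1 -1]
  L: [ 1  0  2]
Echelon form has 2 nonzero rows (pivots: c,ω)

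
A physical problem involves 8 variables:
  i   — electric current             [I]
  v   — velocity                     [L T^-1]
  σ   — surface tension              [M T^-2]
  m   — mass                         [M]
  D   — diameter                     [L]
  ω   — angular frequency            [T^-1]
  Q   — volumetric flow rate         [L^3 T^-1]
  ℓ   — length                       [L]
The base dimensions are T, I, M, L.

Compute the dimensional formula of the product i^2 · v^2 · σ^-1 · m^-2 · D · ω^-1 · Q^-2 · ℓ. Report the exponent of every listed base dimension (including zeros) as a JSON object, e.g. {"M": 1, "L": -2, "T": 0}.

{"T": 3, "I": 2, "M": -3, "L": -2}

Exponent matrix [T,I,M,L] × [i,v,σ,m,D,ω,Q,ℓ]:
  T: [ 0 -1 -2  0  0 -1 -1  0]
  I: [ 1  0  0  0  0  0  0  0]
  M: [ 0  0  1  1  0  0  0  0]
  L: [ 0  1  0  0  1  0  3  1]
  [T]: (2)·0+(2)·-1+(-1)·-2+(-2)·0+(1)·0+(-1)·-1+(-2)·-1+(1)·0 = 3
  [I]: (2)·1+(2)·0+(-1)·0+(-2)·0+(1)·0+(-1)·0+(-2)·0+(1)·0 = 2
  [M]: (2)·0+(2)·0+(-1)·1+(-2)·1+(1)·0+(-1)·0+(-2)·0+(1)·0 = -3
  [L]: (2)·0+(2)·1+(-1)·0+(-2)·0+(1)·1+(-1)·0+(-2)·3+(1)·1 = -2
⇒ T^3 I^2 M^-3 L^-2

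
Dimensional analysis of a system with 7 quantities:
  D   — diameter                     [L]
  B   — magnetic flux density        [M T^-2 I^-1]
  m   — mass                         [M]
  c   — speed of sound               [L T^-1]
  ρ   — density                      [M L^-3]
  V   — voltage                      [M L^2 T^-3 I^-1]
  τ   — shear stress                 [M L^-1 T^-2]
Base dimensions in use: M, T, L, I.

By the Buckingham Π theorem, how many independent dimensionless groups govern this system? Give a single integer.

Write exponents as rows M,T,L,I / cols D,B,m,c,ρ,V,τ:
  M: [ 0  1  1  0  1  1  1]
  T: [ 0 -2  0 -1  0 -3 -2]
  L: [ 1  0  0  1 -3  2 -1]
  I: [ 0 -1  0  0  0 -1  0]
Echelon form has 4 nonzero rows (pivots: D,B,m,c)
n=7, r=4 ⇒ 3 dimensionless groups

3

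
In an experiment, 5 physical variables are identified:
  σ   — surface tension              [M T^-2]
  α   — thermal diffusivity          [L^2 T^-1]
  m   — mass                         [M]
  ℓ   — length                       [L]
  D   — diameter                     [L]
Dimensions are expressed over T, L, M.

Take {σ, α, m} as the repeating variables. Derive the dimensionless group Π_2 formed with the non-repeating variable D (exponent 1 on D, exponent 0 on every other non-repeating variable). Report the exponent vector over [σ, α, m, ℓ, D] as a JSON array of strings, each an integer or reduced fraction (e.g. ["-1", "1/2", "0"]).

["1/4", "-1/2", "-1/4", "0", "1"]

Write exponents as rows T,L,M / cols σ,α,m,ℓ,D:
  T: [-2 -1  0  0  0]
  L: [ 0  2  0  1  1]
  M: [ 1  0  1  0  0]
RREF → pivots at {σ,α,m} ⇒ r = 3
Repeat: σ,α,m; free: ℓ,D
RREF:
  r0: [   1    0    0 -1/4 -1/4]
  r1: [   0    1    0  1/2  1/2]
  r2: [   0    0    1  1/4  1/4]
Fix exponent of D at 1, ℓ at 0; solve each RREF row for its pivot's exponent:
  r0: exp(σ) + (-1/4)·1 = 0 ⇒ exp(σ) = 1/4
  r1: exp(α) + (1/2)·1 = 0 ⇒ exp(α) = -1/2
  r2: exp(m) + (1/4)·1 = 0 ⇒ exp(m) = -1/4
Π_2 = σ^(1/4) · α^(-1/2) · m^(-1/4) · D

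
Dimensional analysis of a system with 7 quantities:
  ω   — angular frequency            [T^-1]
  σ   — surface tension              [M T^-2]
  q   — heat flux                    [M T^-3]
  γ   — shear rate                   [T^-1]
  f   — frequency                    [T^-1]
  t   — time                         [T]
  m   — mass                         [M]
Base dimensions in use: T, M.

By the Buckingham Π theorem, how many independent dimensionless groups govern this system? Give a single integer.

5

Exponent matrix [T,M] × [ω,σ,q,γ,f,t,m]:
  T: [-1 -2 -3 -1 -1  1  0]
  M: [ 0  1  1  0  0  0  1]
RREF → pivots at {ω,σ} ⇒ r = 2
Π count = n − r = 7 − 2 = 5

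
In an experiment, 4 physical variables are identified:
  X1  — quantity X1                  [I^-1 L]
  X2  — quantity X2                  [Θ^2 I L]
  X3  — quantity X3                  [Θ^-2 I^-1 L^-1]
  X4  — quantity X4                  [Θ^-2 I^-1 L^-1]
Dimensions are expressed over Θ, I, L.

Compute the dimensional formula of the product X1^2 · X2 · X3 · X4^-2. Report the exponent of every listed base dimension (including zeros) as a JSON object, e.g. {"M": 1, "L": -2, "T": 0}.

Exponent matrix [Θ,I,L] × [X1,X2,X3,X4]:
  Θ: [ 0  2 -2 -2]
  I: [-1  1 -1 -1]
  L: [ 1  1 -1 -1]
  [Θ]: (2)·0+(1)·2+(1)·-2+(-2)·-2 = 4
  [I]: (2)·-1+(1)·1+(1)·-1+(-2)·-1 = 0
  [L]: (2)·1+(1)·1+(1)·-1+(-2)·-1 = 4
⇒ Θ^4 L^4

{"Θ": 4, "I": 0, "L": 4}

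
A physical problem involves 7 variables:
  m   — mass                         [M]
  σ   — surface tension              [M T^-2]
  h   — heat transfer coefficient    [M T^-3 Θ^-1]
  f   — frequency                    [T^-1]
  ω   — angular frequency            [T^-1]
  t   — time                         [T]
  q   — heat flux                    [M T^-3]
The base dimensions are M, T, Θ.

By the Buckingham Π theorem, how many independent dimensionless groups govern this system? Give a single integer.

Exponent matrix [M,T,Θ] × [m,σ,h,f,ω,t,q]:
  M: [ 1  1  1  0  0  0  1]
  T: [ 0 -2 -3 -1 -1  1 -3]
  Θ: [ 0  0 -1  0  0  0  0]
Row reduction gives pivot columns m,σ,h; rank = 3
Π count = n − r = 7 − 3 = 4

4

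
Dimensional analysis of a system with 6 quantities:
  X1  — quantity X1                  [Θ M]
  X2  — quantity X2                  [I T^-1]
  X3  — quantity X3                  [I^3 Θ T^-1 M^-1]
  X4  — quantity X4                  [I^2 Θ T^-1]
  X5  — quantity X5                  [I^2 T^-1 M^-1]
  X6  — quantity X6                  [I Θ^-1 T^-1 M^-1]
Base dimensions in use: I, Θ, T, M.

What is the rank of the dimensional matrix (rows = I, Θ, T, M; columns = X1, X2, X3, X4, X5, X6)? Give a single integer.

3

Dimensional matrix (I×Θ×T×M by X1×X2×X3×X4×X5×X6):
  I: [ 0  1  3  2  2  1]
  Θ: [ 1  0  1  1  0 -1]
  T: [ 0 -1 -1 -1 -1 -1]
  M: [ 1  0 -1  0 -1 -1]
RREF → pivots at {X1,X2,X3} ⇒ r = 3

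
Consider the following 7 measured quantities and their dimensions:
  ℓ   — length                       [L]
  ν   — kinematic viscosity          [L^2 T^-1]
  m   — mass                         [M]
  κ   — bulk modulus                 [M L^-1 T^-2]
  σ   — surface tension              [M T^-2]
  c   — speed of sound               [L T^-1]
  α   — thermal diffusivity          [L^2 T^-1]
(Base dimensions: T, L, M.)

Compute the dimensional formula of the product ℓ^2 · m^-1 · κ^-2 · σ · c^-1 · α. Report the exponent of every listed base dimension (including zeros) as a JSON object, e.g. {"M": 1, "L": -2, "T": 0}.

Dimensional matrix (T×L×M by ℓ×ν×m×κ×σ×c×α):
  T: [ 0 -1  0 -2 -2 -1 -1]
  L: [ 1  2  0 -1  0  1  2]
  M: [ 0  0  1  1  1  0  0]
  [T]: (2)·0+(-1)·0+(-2)·-2+(1)·-2+(-1)·-1+(1)·-1 = 2
  [L]: (2)·1+(-1)·0+(-2)·-1+(1)·0+(-1)·1+(1)·2 = 5
  [M]: (2)·0+(-1)·1+(-2)·1+(1)·1+(-1)·0+(1)·0 = -2
⇒ T^2 L^5 M^-2

{"T": 2, "L": 5, "M": -2}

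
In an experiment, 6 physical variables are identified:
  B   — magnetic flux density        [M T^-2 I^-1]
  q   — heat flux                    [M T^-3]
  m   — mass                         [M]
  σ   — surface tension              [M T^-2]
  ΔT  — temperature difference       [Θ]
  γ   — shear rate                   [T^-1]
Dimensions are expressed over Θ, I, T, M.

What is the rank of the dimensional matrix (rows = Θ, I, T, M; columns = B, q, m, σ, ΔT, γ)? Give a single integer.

Write exponents as rows Θ,I,T,M / cols B,q,m,σ,ΔT,γ:
  Θ: [ 0  0  0  0  1  0]
  I: [-1  0  0  0  0  0]
  T: [-2 -3  0 -2  0 -1]
  M: [ 1  1  1  1  0  0]
RREF → pivots at {B,q,m,ΔT} ⇒ r = 4

4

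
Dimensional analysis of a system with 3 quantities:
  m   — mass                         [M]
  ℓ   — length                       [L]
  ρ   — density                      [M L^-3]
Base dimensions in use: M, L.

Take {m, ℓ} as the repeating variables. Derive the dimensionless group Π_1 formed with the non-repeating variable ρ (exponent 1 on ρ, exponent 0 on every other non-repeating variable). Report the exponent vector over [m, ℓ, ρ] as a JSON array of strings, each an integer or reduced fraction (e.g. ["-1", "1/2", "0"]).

["-1", "3", "1"]

Write exponents as rows M,L / cols m,ℓ,ρ:
  M: [ 1  0  1]
  L: [ 0  1 -3]
Row reduction gives pivot columns m,ℓ; rank = 2
Pivot set = {m,ℓ}, free = {ρ}
RREF:
  r0: [   1    0    1]
  r1: [   0    1   -3]
Fix exponent of ρ at 1; solve each RREF row for its pivot's exponent:
  r0: exp(m) + (1)·1 = 0 ⇒ exp(m) = -1
  r1: exp(ℓ) + (-3)·1 = 0 ⇒ exp(ℓ) = 3
Π_1 = m^-1 · ℓ^3 · ρ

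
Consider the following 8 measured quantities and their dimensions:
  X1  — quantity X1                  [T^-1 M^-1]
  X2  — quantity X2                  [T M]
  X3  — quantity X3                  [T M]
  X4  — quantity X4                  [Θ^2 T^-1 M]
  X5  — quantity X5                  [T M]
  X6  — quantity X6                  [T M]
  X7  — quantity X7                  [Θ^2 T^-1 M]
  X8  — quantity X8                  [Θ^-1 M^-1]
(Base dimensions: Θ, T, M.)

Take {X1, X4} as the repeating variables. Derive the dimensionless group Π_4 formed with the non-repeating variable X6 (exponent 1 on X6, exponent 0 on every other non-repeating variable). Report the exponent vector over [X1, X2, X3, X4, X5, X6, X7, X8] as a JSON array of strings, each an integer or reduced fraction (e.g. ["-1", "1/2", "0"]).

Dimensional matrix (Θ×T×M by X1×X2×X3×X4×X5×X6×X7×X8):
  Θ: [ 0  0  0  2  0  0  2 -1]
  T: [-1  1  1 -1  1  1 -1  0]
  M: [-1  1  1  1  1  1  1 -1]
RREF → pivots at {X1,X4} ⇒ r = 2
Repeat: X1,X4; free: X2,X3,X5,X6,X7,X8
RREF:
  r0: [   1   -1   -1    0   -1   -1    0  1/2]
  r1: [   0    0    0    1    0    0    1 -1/2]
  r2: [   0    0    0    0    0    0    0    0]
Fix exponent of X6 at 1, X2 at 0, X3 at 0, X5 at 0, X7 at 0, X8 at 0; solve each RREF row for its pivot's exponent:
  r0: exp(X1) + (-1)·1 = 0 ⇒ exp(X1) = 1
  r1: exp(X4) + (0)·1 = 0 ⇒ exp(X4) = 0
Π_4 = X1 · X6

["1", "0", "0", "0", "0", "1", "0", "0"]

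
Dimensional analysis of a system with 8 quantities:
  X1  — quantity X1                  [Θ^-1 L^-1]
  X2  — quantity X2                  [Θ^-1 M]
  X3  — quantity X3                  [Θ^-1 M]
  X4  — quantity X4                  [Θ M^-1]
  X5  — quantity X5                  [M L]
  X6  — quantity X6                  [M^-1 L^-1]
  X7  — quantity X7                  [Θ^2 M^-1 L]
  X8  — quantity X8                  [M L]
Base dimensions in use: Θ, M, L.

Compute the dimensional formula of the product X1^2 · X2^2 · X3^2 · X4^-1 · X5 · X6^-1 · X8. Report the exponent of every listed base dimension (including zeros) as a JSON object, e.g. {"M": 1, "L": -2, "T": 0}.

{"Θ": -7, "M": 8, "L": 1}

Dimensional matrix (Θ×M×L by X1×X2×X3×X4×X5×X6×X7×X8):
  Θ: [-1 -1 -1  1  0  0  2  0]
  M: [ 0  1  1 -1  1 -1 -1  1]
  L: [-1  0  0  0  1 -1  1  1]
  [Θ]: (2)·-1+(2)·-1+(2)·-1+(-1)·1+(1)·0+(-1)·0+(1)·0 = -7
  [M]: (2)·0+(2)·1+(2)·1+(-1)·-1+(1)·1+(-1)·-1+(1)·1 = 8
  [L]: (2)·-1+(2)·0+(2)·0+(-1)·0+(1)·1+(-1)·-1+(1)·1 = 1
⇒ Θ^-7 M^8 L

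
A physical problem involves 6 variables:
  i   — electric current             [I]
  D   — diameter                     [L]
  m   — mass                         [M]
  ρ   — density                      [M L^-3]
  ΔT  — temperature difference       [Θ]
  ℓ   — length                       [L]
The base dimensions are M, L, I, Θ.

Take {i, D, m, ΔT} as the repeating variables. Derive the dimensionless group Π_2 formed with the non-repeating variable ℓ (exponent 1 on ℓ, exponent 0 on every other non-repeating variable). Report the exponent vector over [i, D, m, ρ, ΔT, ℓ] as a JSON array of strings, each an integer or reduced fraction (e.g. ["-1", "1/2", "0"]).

Write exponents as rows M,L,I,Θ / cols i,D,m,ρ,ΔT,ℓ:
  M: [ 0  0  1  1  0  0]
  L: [ 0  1  0 -3  0  1]
  I: [ 1  0  0  0  0  0]
  Θ: [ 0  0  0  0  1  0]
Echelon form has 4 nonzero rows (pivots: i,D,m,ΔT)
Pivot set = {i,D,m,ΔT}, free = {ρ,ℓ}
RREF:
  r0: [   1    0    0    0    0    0]
  r1: [   0    1    0   -3    0    1]
  r2: [   0    0    1    1    0    0]
  r3: [   0    0    0    0    1    0]
Fix exponent of ℓ at 1, ρ at 0; solve each RREF row for its pivot's exponent:
  r0: exp(i) + (0)·1 = 0 ⇒ exp(i) = 0
  r1: exp(D) + (1)·1 = 0 ⇒ exp(D) = -1
  r2: exp(m) + (0)·1 = 0 ⇒ exp(m) = 0
  r3: exp(ΔT) + (0)·1 = 0 ⇒ exp(ΔT) = 0
Π_2 = D^-1 · ℓ

["0", "-1", "0", "0", "0", "1"]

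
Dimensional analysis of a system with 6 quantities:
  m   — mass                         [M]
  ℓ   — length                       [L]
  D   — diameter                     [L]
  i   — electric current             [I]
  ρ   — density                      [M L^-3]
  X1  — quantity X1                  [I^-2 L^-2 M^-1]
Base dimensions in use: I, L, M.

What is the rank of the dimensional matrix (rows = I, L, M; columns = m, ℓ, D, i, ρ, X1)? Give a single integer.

Write exponents as rows I,L,M / cols m,ℓ,D,i,ρ,X1:
  I: [ 0  0  0  1  0 -2]
  L: [ 0  1  1  0 -3 -2]
  M: [ 1  0  0  0  1 -1]
Row reduction gives pivot columns m,ℓ,i; rank = 3

3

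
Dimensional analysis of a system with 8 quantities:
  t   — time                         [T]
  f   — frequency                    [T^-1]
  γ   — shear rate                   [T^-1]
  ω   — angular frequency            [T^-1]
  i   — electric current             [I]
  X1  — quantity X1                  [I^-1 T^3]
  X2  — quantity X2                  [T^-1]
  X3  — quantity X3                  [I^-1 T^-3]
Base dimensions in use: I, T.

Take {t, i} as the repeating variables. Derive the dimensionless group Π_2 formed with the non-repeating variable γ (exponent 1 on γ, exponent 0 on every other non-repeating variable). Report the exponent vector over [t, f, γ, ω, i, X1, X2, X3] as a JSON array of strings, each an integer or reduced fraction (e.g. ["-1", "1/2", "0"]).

["1", "0", "1", "0", "0", "0", "0", "0"]

Write exponents as rows I,T / cols t,f,γ,ω,i,X1,X2,X3:
  I: [ 0  0  0  0  1 -1  0 -1]
  T: [ 1 -1 -1 -1  0  3 -1 -3]
Row reduction gives pivot columns t,i; rank = 2
Repeat: t,i; free: f,γ,ω,X1,X2,X3
RREF:
  r0: [   1   -1   -1   -1    0    3   -1   -3]
  r1: [   0    0    0    0    1   -1    0   -1]
Fix exponent of γ at 1, f at 0, ω at 0, X1 at 0, X2 at 0, X3 at 0; solve each RREF row for its pivot's exponent:
  r0: exp(t) + (-1)·1 = 0 ⇒ exp(t) = 1
  r1: exp(i) + (0)·1 = 0 ⇒ exp(i) = 0
Π_2 = t · γ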